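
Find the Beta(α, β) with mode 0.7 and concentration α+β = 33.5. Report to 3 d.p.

α = 23.050, β = 10.450

Mode = (α−1)/(κ−2) with κ = α+β, so α−1 = 0.7·31.5 = 22.050.
α = 23.050; β = κ − α = 10.450.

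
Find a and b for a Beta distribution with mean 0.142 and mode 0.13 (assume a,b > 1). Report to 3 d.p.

a = 8.757, b = 52.910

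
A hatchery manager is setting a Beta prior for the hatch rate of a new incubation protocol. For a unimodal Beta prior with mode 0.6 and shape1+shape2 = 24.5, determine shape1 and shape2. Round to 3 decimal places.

For shape1,shape2>1 the mode is (shape1−1)/(shape1+shape2−2), so shape1 = mode·(κ−2)+1 = 0.6×22.5+1 = 14.500.
And shape2 = (1−mode)·(κ−2)+1 = 0.4×22.5+1 = 10.000.

shape1 = 14.500, shape2 = 10.000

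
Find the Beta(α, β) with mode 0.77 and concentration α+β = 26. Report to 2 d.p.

For α,β>1 the mode is (α−1)/(α+β−2), so α = mode·(κ−2)+1 = 0.77×24+1 = 19.48.
And β = (1−mode)·(κ−2)+1 = 0.23×24+1 = 6.52.

α = 19.48, β = 6.52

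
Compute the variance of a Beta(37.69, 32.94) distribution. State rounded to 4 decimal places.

0.0035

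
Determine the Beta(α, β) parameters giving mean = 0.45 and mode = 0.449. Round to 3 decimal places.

α = 45.900, β = 56.100

With s = α+β: μ = α/s and mode = (α−1)/(s−2). Eliminating α = μs,
μs − 1 = m(s−2) ⇒ s(μ−m) = 1−2m ⇒ s = 0.102/0.001 = 102.0000.
So α = μs = 45.900, β = (1−μ)s = 56.100.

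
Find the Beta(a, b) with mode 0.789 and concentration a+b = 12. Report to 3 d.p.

Mode = (a−1)/(κ−2) with κ = a+b, so a−1 = 0.789·10 = 7.890.
a = 8.890; b = κ − a = 3.110.

a = 8.890, b = 3.110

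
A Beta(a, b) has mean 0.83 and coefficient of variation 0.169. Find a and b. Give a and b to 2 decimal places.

a = 5.12, b = 1.05

σ = CV·μ = 0.169×0.83 = 0.14027, so σ² = 0.019676.
s+1 = μ(1−μ)/σ² = 0.1411/0.019676 = 7.1713, so s = a+b = 6.1713.
a = μs = 5.12, b = (1−μ)s = 1.05.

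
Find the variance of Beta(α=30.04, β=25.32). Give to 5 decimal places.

0.00440

α+β = 55.36 and αβ = 760.6128, so Var = αβ/[(α+β)²(α+β+1)] = 760.6128/172728.160256 = 0.00440.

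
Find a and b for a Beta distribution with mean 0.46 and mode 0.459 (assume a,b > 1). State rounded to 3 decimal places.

a = 37.720, b = 44.280

Let s = a+b. Mean gives a = μs = 0.46s; mode gives (a−1)/(s−2) = 0.459.
Substituting: 0.46s − 1 = 0.459(s−2) = 0.459s − 0.918, so 0.001s = 0.082 and s = 82.0000.
Then a = 0.46×82.0000 = 37.720 and b = s−a = 44.280.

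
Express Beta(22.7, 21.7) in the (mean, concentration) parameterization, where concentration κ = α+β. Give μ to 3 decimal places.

μ = 0.511, κ = 44.4

κ = α+β = 22.7+21.7 = 44.4; μ = α/κ = 22.7/44.4 = 0.511.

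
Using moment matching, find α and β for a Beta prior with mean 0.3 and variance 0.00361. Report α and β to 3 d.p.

α = 17.152, β = 40.020

By moment matching, α+β = μ(1−μ)/σ² − 1 = (0.3·0.7)/0.00361 − 1 = 58.1717 − 1 = 57.1717.
Since α/(α+β) = μ, α = 0.3·57.1717 = 17.152 and β = 0.7·57.1717 = 40.020.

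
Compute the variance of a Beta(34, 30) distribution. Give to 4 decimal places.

0.0038

Var = αβ/[(α+β)²(α+β+1)] = (34×30)/(64²×65) = 1020/266240 = 0.0038.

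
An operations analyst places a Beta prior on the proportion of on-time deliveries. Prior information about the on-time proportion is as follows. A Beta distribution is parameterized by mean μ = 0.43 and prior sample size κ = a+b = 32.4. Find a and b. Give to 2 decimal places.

a = 13.93, b = 18.47

Split κ in proportion μ : (1−μ): a = 0.43·32.4 = 13.93, b = 32.4 − 13.93 = 18.47.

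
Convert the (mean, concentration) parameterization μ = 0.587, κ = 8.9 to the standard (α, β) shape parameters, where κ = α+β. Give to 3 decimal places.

α = 5.224, β = 3.676

Split κ in proportion μ : (1−μ): α = 0.587·8.9 = 5.224, β = 8.9 − 5.224 = 3.676.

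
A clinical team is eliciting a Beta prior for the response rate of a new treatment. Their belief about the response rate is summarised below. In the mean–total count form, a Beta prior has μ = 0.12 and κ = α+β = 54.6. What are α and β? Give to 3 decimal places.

Split κ in proportion μ : (1−μ): α = 0.12·54.6 = 6.552, β = 54.6 − 6.552 = 48.048.

α = 6.552, β = 48.048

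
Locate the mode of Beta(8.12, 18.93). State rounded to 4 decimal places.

0.2842

The density x^(α−1)(1−x)^(β−1) is maximised at (α−1)/(α+β−2) = 7.12/25.05 = 0.2842.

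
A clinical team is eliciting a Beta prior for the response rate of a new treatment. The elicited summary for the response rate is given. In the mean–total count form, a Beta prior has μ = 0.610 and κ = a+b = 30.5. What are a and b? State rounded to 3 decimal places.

a = 18.605, b = 11.895

a = μκ = 0.610×30.5 = 18.605 and b = (1−μ)κ = 0.390×30.5 = 11.895.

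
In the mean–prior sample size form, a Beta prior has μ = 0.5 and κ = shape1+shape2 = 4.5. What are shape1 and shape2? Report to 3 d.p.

shape1 = 2.250, shape2 = 2.250

Split κ in proportion μ : (1−μ): shape1 = 0.5·4.5 = 2.250, shape2 = 4.5 − 2.250 = 2.250.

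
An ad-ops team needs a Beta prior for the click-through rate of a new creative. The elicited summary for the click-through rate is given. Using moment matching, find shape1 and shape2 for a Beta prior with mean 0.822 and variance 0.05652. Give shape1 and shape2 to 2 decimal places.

shape1 = 1.31, shape2 = 0.28

Let s = shape1+shape2. The Beta variance is μ(1−μ)/(s+1).
So s+1 = μ(1−μ)/σ² = (0.822×0.178)/0.05652 = 0.146316/0.05652 = 2.5887, giving s = 1.5887.
Then shape1 = μs = 0.822×1.5887 = 1.31 and shape2 = (1−μ)s = 0.178×1.5887 = 0.28.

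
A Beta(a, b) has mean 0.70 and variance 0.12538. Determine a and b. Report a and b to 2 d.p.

a = 0.47, b = 0.20

By moment matching, a+b = μ(1−μ)/σ² − 1 = (0.70·0.30)/0.12538 − 1 = 1.6749 − 1 = 0.6749.
Since a/(a+b) = μ, a = 0.70·0.6749 = 0.47 and b = 0.30·0.6749 = 0.20.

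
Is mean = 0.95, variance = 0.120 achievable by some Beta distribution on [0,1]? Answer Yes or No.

The Beta variance bound is σ² < μ(1−μ).
Here μ(1−μ) = 0.95×0.05 = 0.0475, and 0.120 ≥ 0.0475.

No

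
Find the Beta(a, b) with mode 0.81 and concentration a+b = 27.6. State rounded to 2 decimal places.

a = 21.74, b = 5.86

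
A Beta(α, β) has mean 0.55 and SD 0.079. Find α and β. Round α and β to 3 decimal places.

α = 21.261, β = 17.396

σ² = 0.079² = 0.006241.
With s = α+β, Var = μ(1−μ)/(s+1), so s+1 = (0.55×0.45)/0.006241 = 39.6571 and s = 38.6571.
α = μs = 21.261, β = (1−μ)s = 17.396.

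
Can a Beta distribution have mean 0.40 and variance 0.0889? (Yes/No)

Yes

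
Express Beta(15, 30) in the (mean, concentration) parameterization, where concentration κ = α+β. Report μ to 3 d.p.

μ = 0.333, κ = 45

κ = α+β = 15+30 = 45; μ = α/κ = 15/45 = 0.333.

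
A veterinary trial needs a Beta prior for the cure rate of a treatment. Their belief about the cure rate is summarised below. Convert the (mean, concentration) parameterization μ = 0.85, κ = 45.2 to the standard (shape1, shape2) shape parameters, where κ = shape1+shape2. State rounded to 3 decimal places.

shape1 = 38.420, shape2 = 6.780

Split κ in proportion μ : (1−μ): shape1 = 0.85·45.2 = 38.420, shape2 = 45.2 − 38.420 = 6.780.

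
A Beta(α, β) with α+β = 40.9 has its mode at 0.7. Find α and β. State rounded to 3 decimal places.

For α,β>1 the mode is (α−1)/(α+β−2), so α = mode·(κ−2)+1 = 0.7×38.9+1 = 28.230.
And β = (1−mode)·(κ−2)+1 = 0.3×38.9+1 = 12.670.

α = 28.230, β = 12.670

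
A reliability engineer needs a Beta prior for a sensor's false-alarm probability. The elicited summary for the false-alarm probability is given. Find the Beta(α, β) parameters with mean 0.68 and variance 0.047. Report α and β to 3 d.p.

Write ν = α+β; then α = μν and Var = μ(1−μ)/(ν+1).
ν = μ(1−μ)/Var − 1 = 0.2176/0.047 − 1 = 3.6298.
α = 0.68·3.6298 = 2.468, β = 0.32·3.6298 = 1.162.

α = 2.468, β = 1.162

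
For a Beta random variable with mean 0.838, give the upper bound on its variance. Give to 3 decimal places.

0.136

For fixed mean μ the Beta variance is μ(1−μ)/(α+β+1), increasing as α+β decreases.
Its least upper bound (not attained) is μ(1−μ) = 0.838·0.162 = 0.136.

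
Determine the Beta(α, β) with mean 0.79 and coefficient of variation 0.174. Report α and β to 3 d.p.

Var = (CV·μ)² = (0.174×0.79)² = 0.018895.
α+β = μ(1−μ)/Var − 1 = 0.1659/0.018895 − 1 = 7.7800.
Thus α = 0.79·7.7800 = 6.146 and β = 0.21·7.7800 = 1.634.

α = 6.146, β = 1.634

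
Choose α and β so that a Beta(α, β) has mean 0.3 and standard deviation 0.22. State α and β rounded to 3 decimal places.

α = 1.002, β = 2.337

First σ² = 0.0484. Setting α = μn, β = (1−μ)n with n = α+β,
μ(1−μ)/(n+1) = 0.0484 ⇒ n+1 = 0.21/0.0484 = 4.3388 ⇒ n = 3.3388.
Hence α = 0.3×3.3388 = 1.002, β = 0.7×3.3388 = 2.337.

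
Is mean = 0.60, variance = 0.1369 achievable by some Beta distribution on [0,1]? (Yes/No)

A Beta with mean μ has variance μ(1−μ)/(α+β+1) < μ(1−μ).
Here μ(1−μ) = 0.60×0.40 = 0.2400, and 0.1369 < 0.2400.

Yes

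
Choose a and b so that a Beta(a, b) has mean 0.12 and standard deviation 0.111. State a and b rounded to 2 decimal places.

a = 0.91, b = 6.66

First σ² = 0.012321. Setting a = μn, b = (1−μ)n with n = a+b,
μ(1−μ)/(n+1) = 0.012321 ⇒ n+1 = 0.1056/0.012321 = 8.5707 ⇒ n = 7.5707.
Hence a = 0.12×7.5707 = 0.91, b = 0.88×7.5707 = 6.66.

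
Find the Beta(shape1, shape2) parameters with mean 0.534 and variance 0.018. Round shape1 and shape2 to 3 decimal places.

By moment matching, shape1+shape2 = μ(1−μ)/σ² − 1 = (0.534·0.466)/0.018 − 1 = 13.8247 − 1 = 12.8247.
Since shape1/(shape1+shape2) = μ, shape1 = 0.534·12.8247 = 6.848 and shape2 = 0.466·12.8247 = 5.976.

shape1 = 6.848, shape2 = 5.976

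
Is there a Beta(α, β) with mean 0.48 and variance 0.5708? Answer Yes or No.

No

A Beta with mean μ has variance μ(1−μ)/(α+β+1) < μ(1−μ).
Here μ(1−μ) = 0.48×0.52 = 0.2496, and 0.5708 ≥ 0.2496.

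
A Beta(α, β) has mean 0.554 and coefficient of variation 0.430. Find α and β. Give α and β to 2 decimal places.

α = 1.86, β = 1.50

Var = (CV·μ)² = (0.430×0.554)² = 0.056749.
α+β = μ(1−μ)/Var − 1 = 0.247084/0.056749 − 1 = 3.3540.
Thus α = 0.554·3.3540 = 1.86 and β = 0.446·3.3540 = 1.50.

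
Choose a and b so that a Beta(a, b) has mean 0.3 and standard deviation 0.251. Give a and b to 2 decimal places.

a = 0.70, b = 1.63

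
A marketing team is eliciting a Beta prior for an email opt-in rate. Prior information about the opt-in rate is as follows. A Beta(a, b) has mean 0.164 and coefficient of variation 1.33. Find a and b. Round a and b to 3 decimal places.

a = 0.309, b = 1.573

Var = (CV·μ)² = (1.33×0.164)² = 0.047576.
a+b = μ(1−μ)/Var − 1 = 0.137104/0.047576 − 1 = 1.8818.
Thus a = 0.164·1.8818 = 0.309 and b = 0.836·1.8818 = 1.573.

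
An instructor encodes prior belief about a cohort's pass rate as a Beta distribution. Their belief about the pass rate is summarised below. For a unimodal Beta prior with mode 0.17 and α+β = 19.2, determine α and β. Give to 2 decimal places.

For α,β>1 the mode is (α−1)/(α+β−2), so α = mode·(κ−2)+1 = 0.17×17.2+1 = 3.92.
And β = (1−mode)·(κ−2)+1 = 0.83×17.2+1 = 15.28.

α = 3.92, β = 15.28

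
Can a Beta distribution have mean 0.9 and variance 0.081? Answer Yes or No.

A Beta with mean μ has variance μ(1−μ)/(α+β+1) < μ(1−μ).
Here μ(1−μ) = 0.9×0.1 = 0.09, and 0.081 < 0.09.

Yes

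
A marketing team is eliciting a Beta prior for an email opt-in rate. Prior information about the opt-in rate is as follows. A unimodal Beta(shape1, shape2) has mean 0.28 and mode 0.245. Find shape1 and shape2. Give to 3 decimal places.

shape1 = 4.080, shape2 = 10.491

With s = shape1+shape2: μ = shape1/s and mode = (shape1−1)/(s−2). Eliminating shape1 = μs,
μs − 1 = m(s−2) ⇒ s(μ−m) = 1−2m ⇒ s = 0.510/0.035 = 14.5714.
So shape1 = μs = 4.080, shape2 = (1−μ)s = 10.491.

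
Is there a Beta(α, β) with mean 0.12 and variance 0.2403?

No

A Beta with mean μ has variance μ(1−μ)/(α+β+1) < μ(1−μ).
Here μ(1−μ) = 0.12×0.88 = 0.1056, and 0.2403 ≥ 0.1056.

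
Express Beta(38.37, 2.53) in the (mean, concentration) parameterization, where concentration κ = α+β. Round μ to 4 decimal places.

κ = α+β = 38.37+2.53 = 40.90; μ = α/κ = 38.37/40.90 = 0.9381.

μ = 0.9381, κ = 40.90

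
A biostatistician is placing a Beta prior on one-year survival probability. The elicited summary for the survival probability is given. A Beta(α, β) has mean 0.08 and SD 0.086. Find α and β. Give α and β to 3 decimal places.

α = 0.716, β = 8.235

Variance = 0.086² = 0.007396. The moment-matching identity α+β = μ(1−μ)/Var − 1 gives
α+β = 0.0736/0.007396 − 1 = 8.9513, so α = μ·8.9513 = 0.716 and β = (1−μ)·8.9513 = 8.235.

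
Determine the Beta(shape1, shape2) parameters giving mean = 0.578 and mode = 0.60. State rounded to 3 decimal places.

shape1 = 5.255, shape2 = 3.836

With s = shape1+shape2: μ = shape1/s and mode = (shape1−1)/(s−2). Eliminating shape1 = μs,
μs − 1 = m(s−2) ⇒ s(μ−m) = 1−2m ⇒ s = -0.20/-0.022 = 9.0909.
So shape1 = μs = 5.255, shape2 = (1−μ)s = 3.836.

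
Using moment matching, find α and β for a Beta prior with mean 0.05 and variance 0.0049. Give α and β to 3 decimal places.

α = 0.435, β = 8.259

Write ν = α+β; then α = μν and Var = μ(1−μ)/(ν+1).
ν = μ(1−μ)/Var − 1 = 0.0475/0.0049 − 1 = 8.6939.
α = 0.05·8.6939 = 0.435, β = 0.95·8.6939 = 8.259.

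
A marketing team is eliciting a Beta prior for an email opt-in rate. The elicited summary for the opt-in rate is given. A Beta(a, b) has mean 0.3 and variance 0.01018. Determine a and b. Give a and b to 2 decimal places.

a = 5.89, b = 13.74

Write ν = a+b; then a = μν and Var = μ(1−μ)/(ν+1).
ν = μ(1−μ)/Var − 1 = 0.21/0.01018 − 1 = 19.6287.
a = 0.3·19.6287 = 5.89, b = 0.7·19.6287 = 13.74.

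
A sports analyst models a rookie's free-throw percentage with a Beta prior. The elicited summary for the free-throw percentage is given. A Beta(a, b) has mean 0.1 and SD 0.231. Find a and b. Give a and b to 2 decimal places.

First σ² = 0.053361. Setting a = μn, b = (1−μ)n with n = a+b,
μ(1−μ)/(n+1) = 0.053361 ⇒ n+1 = 0.09/0.053361 = 1.6866 ⇒ n = 0.6866.
Hence a = 0.1×0.6866 = 0.07, b = 0.9×0.6866 = 0.62.

a = 0.07, b = 0.62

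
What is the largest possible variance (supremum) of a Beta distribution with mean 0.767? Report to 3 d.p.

0.179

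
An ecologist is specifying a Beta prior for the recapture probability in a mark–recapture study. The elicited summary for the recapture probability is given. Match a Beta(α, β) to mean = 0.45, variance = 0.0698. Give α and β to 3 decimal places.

By moment matching, α+β = μ(1−μ)/σ² − 1 = (0.45·0.55)/0.0698 − 1 = 3.5458 − 1 = 2.5458.
Since α/(α+β) = μ, α = 0.45·2.5458 = 1.146 and β = 0.55·2.5458 = 1.400.

α = 1.146, β = 1.400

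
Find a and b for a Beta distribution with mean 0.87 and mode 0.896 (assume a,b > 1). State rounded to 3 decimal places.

With s = a+b: μ = a/s and mode = (a−1)/(s−2). Eliminating a = μs,
μs − 1 = m(s−2) ⇒ s(μ−m) = 1−2m ⇒ s = -0.792/-0.026 = 30.4615.
So a = μs = 26.502, b = (1−μ)s = 3.960.

a = 26.502, b = 3.960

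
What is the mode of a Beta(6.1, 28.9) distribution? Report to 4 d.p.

0.1545

With α,β > 1, mode = (α−1)/(α+β−2) = 5.1/33.0 = 0.1545.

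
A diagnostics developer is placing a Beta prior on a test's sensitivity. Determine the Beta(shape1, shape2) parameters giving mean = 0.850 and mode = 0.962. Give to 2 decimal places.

shape1 = 7.01, shape2 = 1.24

With s = shape1+shape2: μ = shape1/s and mode = (shape1−1)/(s−2). Eliminating shape1 = μs,
μs − 1 = m(s−2) ⇒ s(μ−m) = 1−2m ⇒ s = -0.924/-0.112 = 8.2500.
So shape1 = μs = 7.01, shape2 = (1−μ)s = 1.24.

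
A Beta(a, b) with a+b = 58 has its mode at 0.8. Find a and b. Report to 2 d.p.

a = 45.80, b = 12.20

For a,b>1 the mode is (a−1)/(a+b−2), so a = mode·(κ−2)+1 = 0.8×56+1 = 45.80.
And b = (1−mode)·(κ−2)+1 = 0.2×56+1 = 12.20.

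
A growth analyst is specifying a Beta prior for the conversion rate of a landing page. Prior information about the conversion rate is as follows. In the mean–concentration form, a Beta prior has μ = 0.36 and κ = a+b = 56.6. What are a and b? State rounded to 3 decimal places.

Split κ in proportion μ : (1−μ): a = 0.36·56.6 = 20.376, b = 56.6 − 20.376 = 36.224.

a = 20.376, b = 36.224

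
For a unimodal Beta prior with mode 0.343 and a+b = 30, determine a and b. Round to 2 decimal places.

For a,b>1 the mode is (a−1)/(a+b−2), so a = mode·(κ−2)+1 = 0.343×28+1 = 10.60.
And b = (1−mode)·(κ−2)+1 = 0.657×28+1 = 19.40.

a = 10.60, b = 19.40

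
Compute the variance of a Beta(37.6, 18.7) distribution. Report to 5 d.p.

0.00387

μ = 37.6/56.3 = 0.667851; Var = μ(1−μ)/(α+β+1) = 0.2218261/57.3 = 0.00387.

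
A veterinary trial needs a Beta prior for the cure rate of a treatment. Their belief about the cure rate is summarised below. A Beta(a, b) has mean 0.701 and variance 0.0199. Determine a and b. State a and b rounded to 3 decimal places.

a = 6.682, b = 2.850

Let s = a+b. The Beta variance is μ(1−μ)/(s+1).
So s+1 = μ(1−μ)/σ² = (0.701×0.299)/0.0199 = 0.209599/0.0199 = 10.5326, giving s = 9.5326.
Then a = μs = 0.701×9.5326 = 6.682 and b = (1−μ)s = 0.299×9.5326 = 2.850.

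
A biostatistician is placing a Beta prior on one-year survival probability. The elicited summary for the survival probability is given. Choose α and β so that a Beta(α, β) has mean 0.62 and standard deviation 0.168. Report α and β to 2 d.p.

Variance = 0.168² = 0.028224. The moment-matching identity α+β = μ(1−μ)/Var − 1 gives
α+β = 0.2356/0.028224 − 1 = 7.3475, so α = μ·7.3475 = 4.56 and β = (1−μ)·7.3475 = 2.79.

α = 4.56, β = 2.79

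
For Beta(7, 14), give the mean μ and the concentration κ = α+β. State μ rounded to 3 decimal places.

μ = 0.333, κ = 21

κ = α+β = 7+14 = 21; μ = α/κ = 7/21 = 0.333.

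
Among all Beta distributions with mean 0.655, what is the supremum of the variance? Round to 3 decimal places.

For fixed mean μ the Beta variance is μ(1−μ)/(α+β+1), increasing as α+β decreases.
Its least upper bound (not attained) is μ(1−μ) = 0.655·0.345 = 0.226.

0.226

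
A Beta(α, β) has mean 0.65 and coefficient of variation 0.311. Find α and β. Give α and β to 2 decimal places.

Var = (CV·μ)² = (0.311×0.65)² = 0.040865.
α+β = μ(1−μ)/Var − 1 = 0.2275/0.040865 − 1 = 4.5672.
Thus α = 0.65·4.5672 = 2.97 and β = 0.35·4.5672 = 1.60.

α = 2.97, β = 1.60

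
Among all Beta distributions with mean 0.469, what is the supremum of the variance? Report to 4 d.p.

For fixed mean μ the Beta variance is μ(1−μ)/(α+β+1), increasing as α+β decreases.
Its least upper bound (not attained) is μ(1−μ) = 0.469·0.531 = 0.2490.

0.2490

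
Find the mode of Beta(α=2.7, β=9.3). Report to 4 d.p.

0.1700

With α,β > 1, mode = (α−1)/(α+β−2) = 1.7/10.0 = 0.1700.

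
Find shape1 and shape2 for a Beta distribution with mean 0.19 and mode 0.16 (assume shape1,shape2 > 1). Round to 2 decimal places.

shape1 = 4.31, shape2 = 18.36

With s = shape1+shape2: μ = shape1/s and mode = (shape1−1)/(s−2). Eliminating shape1 = μs,
μs − 1 = m(s−2) ⇒ s(μ−m) = 1−2m ⇒ s = 0.68/0.03 = 22.6667.
So shape1 = μs = 4.31, shape2 = (1−μ)s = 18.36.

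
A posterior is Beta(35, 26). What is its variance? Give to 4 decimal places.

0.0039

Var = αβ/[(α+β)²(α+β+1)] = (35×26)/(61²×62) = 910/230702 = 0.0039.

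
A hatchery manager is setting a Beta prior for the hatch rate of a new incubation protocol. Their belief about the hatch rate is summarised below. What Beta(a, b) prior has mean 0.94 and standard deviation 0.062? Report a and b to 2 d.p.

a = 12.85, b = 0.82

σ² = 0.062² = 0.003844.
With s = a+b, Var = μ(1−μ)/(s+1), so s+1 = (0.94×0.06)/0.003844 = 14.6722 and s = 13.6722.
a = μs = 12.85, b = (1−μ)s = 0.82.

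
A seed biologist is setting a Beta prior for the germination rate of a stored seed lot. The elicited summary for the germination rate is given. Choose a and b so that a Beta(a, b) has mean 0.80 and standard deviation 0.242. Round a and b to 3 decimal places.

a = 1.386, b = 0.346

First σ² = 0.058564. Setting a = μn, b = (1−μ)n with n = a+b,
μ(1−μ)/(n+1) = 0.058564 ⇒ n+1 = 0.1600/0.058564 = 2.7321 ⇒ n = 1.7321.
Hence a = 0.80×1.7321 = 1.386, b = 0.20×1.7321 = 0.346.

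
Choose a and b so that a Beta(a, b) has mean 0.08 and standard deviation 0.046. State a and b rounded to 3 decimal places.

a = 2.703, b = 31.080

Variance = 0.046² = 0.002116. The moment-matching identity a+b = μ(1−μ)/Var − 1 gives
a+b = 0.0736/0.002116 − 1 = 33.7826, so a = μ·33.7826 = 2.703 and b = (1−μ)·33.7826 = 31.080.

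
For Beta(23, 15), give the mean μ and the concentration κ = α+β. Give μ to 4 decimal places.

μ = 0.6053, κ = 38

κ = α+β = 23+15 = 38; μ = α/κ = 23/38 = 0.6053.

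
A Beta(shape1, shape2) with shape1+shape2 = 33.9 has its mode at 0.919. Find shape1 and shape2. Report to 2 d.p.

shape1 = 30.32, shape2 = 3.58

For shape1,shape2>1 the mode is (shape1−1)/(shape1+shape2−2), so shape1 = mode·(κ−2)+1 = 0.919×31.9+1 = 30.32.
And shape2 = (1−mode)·(κ−2)+1 = 0.081×31.9+1 = 3.58.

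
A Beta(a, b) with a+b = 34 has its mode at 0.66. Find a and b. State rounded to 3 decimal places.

Since the density peak of Beta(a,b) is at (a−1)/(a+b−2),
a = 1 + 0.66(34−2) = 22.120 and b = 34 − 22.120 = 11.880.

a = 22.120, b = 11.880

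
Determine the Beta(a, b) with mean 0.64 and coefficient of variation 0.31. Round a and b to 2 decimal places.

σ = CV·μ = 0.31×0.64 = 0.19840, so σ² = 0.039363.
s+1 = μ(1−μ)/σ² = 0.2304/0.039363 = 5.8533, so s = a+b = 4.8533.
a = μs = 3.11, b = (1−μ)s = 1.75.

a = 3.11, b = 1.75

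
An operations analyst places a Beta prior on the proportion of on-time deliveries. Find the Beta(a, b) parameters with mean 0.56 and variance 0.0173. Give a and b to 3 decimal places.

a = 7.416, b = 5.827

Write ν = a+b; then a = μν and Var = μ(1−μ)/(ν+1).
ν = μ(1−μ)/Var − 1 = 0.2464/0.0173 − 1 = 13.2428.
a = 0.56·13.2428 = 7.416, b = 0.44·13.2428 = 5.827.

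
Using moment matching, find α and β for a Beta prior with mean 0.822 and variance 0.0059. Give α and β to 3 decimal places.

α = 19.563, β = 4.236

By moment matching, α+β = μ(1−μ)/σ² − 1 = (0.822·0.178)/0.0059 − 1 = 24.7993 − 1 = 23.7993.
Since α/(α+β) = μ, α = 0.822·23.7993 = 19.563 and β = 0.178·23.7993 = 4.236.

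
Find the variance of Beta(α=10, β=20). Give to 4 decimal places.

Var = αβ/[(α+β)²(α+β+1)] = (10×20)/(30²×31) = 200/27900 = 0.0072.

0.0072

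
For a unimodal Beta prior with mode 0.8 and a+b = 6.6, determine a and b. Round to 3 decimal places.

Mode = (a−1)/(κ−2) with κ = a+b, so a−1 = 0.8·4.6 = 3.680.
a = 4.680; b = κ − a = 1.920.

a = 4.680, b = 1.920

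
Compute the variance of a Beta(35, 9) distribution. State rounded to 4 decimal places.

α+β = 44 and αβ = 315, so Var = αβ/[(α+β)²(α+β+1)] = 315/87120 = 0.0036.

0.0036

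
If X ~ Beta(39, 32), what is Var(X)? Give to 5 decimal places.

α+β = 71 and αβ = 1248, so Var = αβ/[(α+β)²(α+β+1)] = 1248/362952 = 0.00344.

0.00344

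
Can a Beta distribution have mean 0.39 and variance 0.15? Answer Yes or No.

Yes

A Beta with mean μ has variance μ(1−μ)/(α+β+1) < μ(1−μ).
Here μ(1−μ) = 0.39×0.61 = 0.2379, and 0.15 < 0.2379.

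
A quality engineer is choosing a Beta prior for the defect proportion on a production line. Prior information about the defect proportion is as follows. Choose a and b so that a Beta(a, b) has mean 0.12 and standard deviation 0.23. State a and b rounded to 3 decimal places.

First σ² = 0.0529. Setting a = μn, b = (1−μ)n with n = a+b,
μ(1−μ)/(n+1) = 0.0529 ⇒ n+1 = 0.1056/0.0529 = 1.9962 ⇒ n = 0.9962.
Hence a = 0.12×0.9962 = 0.120, b = 0.88×0.9962 = 0.877.

a = 0.120, b = 0.877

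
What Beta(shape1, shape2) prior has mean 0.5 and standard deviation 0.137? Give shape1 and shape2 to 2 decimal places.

shape1 = 6.16, shape2 = 6.16

First σ² = 0.018769. Setting shape1 = μn, shape2 = (1−μ)n with n = shape1+shape2,
μ(1−μ)/(n+1) = 0.018769 ⇒ n+1 = 0.25/0.018769 = 13.3198 ⇒ n = 12.3198.
Hence shape1 = 0.5×12.3198 = 6.16, shape2 = 0.5×12.3198 = 6.16.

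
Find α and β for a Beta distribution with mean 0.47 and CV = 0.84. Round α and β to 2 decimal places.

σ = CV·μ = 0.84×0.47 = 0.39480, so σ² = 0.155867.
s+1 = μ(1−μ)/σ² = 0.2491/0.155867 = 1.5982, so s = α+β = 0.5982.
α = μs = 0.28, β = (1−μ)s = 0.32.

α = 0.28, β = 0.32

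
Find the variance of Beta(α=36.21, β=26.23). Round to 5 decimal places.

0.00384

μ = 36.21/62.44 = 0.579917; Var = μ(1−μ)/(α+β+1) = 0.2436133/63.44 = 0.00384.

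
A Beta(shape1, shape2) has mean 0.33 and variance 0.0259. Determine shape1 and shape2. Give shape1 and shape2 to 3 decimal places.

shape1 = 2.487, shape2 = 5.050

Let s = shape1+shape2. The Beta variance is μ(1−μ)/(s+1).
So s+1 = μ(1−μ)/σ² = (0.33×0.67)/0.0259 = 0.2211/0.0259 = 8.5367, giving s = 7.5367.
Then shape1 = μs = 0.33×7.5367 = 2.487 and shape2 = (1−μ)s = 0.67×7.5367 = 5.050.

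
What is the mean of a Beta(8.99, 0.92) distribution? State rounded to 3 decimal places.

0.907

E[X] = α/(α+β) = 8.99/9.91 = 0.907.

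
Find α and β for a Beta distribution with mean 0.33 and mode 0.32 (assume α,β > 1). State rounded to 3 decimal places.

α = 11.880, β = 24.120

Let s = α+β. Mean gives α = μs = 0.33s; mode gives (α−1)/(s−2) = 0.32.
Substituting: 0.33s − 1 = 0.32(s−2) = 0.32s − 0.64, so 0.01s = 0.36 and s = 36.0000.
Then α = 0.33×36.0000 = 11.880 and β = s−α = 24.120.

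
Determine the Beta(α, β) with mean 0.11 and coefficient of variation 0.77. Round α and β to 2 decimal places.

α = 1.39, β = 11.26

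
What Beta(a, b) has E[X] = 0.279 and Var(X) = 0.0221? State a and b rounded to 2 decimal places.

a = 2.26, b = 5.84

Write ν = a+b; then a = μν and Var = μ(1−μ)/(ν+1).
ν = μ(1−μ)/Var − 1 = 0.201159/0.0221 − 1 = 8.1022.
a = 0.279·8.1022 = 2.26, b = 0.721·8.1022 = 5.84.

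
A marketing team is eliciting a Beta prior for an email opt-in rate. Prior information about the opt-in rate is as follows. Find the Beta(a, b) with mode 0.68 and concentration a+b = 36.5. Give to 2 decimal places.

Mode = (a−1)/(κ−2) with κ = a+b, so a−1 = 0.68·34.5 = 23.46.
a = 24.46; b = κ − a = 12.04.

a = 24.46, b = 12.04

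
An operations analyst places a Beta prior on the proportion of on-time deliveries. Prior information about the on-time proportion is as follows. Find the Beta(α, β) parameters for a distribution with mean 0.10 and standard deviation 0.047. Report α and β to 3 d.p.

α = 3.974, β = 35.768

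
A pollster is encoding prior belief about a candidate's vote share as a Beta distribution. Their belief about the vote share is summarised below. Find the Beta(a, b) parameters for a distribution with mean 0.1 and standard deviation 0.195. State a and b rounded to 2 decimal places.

First σ² = 0.038025. Setting a = μn, b = (1−μ)n with n = a+b,
μ(1−μ)/(n+1) = 0.038025 ⇒ n+1 = 0.09/0.038025 = 2.3669 ⇒ n = 1.3669.
Hence a = 0.1×1.3669 = 0.14, b = 0.9×1.3669 = 1.23.

a = 0.14, b = 1.23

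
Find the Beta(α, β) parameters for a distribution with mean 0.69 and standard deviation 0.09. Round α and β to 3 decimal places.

σ² = 0.09² = 0.0081.
With s = α+β, Var = μ(1−μ)/(s+1), so s+1 = (0.69×0.31)/0.0081 = 26.4074 and s = 25.4074.
α = μs = 17.531, β = (1−μ)s = 7.876.

α = 17.531, β = 7.876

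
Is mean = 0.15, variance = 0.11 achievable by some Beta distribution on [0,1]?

Yes

A Beta with mean μ has variance μ(1−μ)/(α+β+1) < μ(1−μ).
Here μ(1−μ) = 0.15×0.85 = 0.1275, and 0.11 < 0.1275.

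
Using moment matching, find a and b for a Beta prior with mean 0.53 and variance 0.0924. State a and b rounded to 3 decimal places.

a = 0.899, b = 0.797

Let s = a+b. The Beta variance is μ(1−μ)/(s+1).
So s+1 = μ(1−μ)/σ² = (0.53×0.47)/0.0924 = 0.2491/0.0924 = 2.6959, giving s = 1.6959.
Then a = μs = 0.53×1.6959 = 0.899 and b = (1−μ)s = 0.47×1.6959 = 0.797.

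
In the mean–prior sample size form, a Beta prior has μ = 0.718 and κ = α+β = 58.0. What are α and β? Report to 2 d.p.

Split κ in proportion μ : (1−μ): α = 0.718·58.0 = 41.64, β = 58.0 − 41.64 = 16.36.

α = 41.64, β = 16.36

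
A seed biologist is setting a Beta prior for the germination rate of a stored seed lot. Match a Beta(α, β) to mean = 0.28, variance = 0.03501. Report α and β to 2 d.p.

Let s = α+β. The Beta variance is μ(1−μ)/(s+1).
So s+1 = μ(1−μ)/σ² = (0.28×0.72)/0.03501 = 0.2016/0.03501 = 5.7584, giving s = 4.7584.
Then α = μs = 0.28×4.7584 = 1.33 and β = (1−μ)s = 0.72×4.7584 = 3.43.

α = 1.33, β = 3.43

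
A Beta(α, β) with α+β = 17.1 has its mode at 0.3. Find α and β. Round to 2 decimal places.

α = 5.53, β = 11.57

Mode = (α−1)/(κ−2) with κ = α+β, so α−1 = 0.3·15.1 = 4.53.
α = 5.53; β = κ − α = 11.57.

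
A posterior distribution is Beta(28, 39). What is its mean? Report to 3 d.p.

0.418

E[X] = α/(α+β) = 28/67 = 0.418.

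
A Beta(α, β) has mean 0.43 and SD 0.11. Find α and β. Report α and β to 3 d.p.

α = 8.280, β = 10.976

σ² = 0.11² = 0.0121.
With s = α+β, Var = μ(1−μ)/(s+1), so s+1 = (0.43×0.57)/0.0121 = 20.2562 and s = 19.2562.
α = μs = 8.280, β = (1−μ)s = 10.976.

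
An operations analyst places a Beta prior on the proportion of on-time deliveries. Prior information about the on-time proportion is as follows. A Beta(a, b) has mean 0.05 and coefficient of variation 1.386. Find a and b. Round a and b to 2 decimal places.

a = 0.44, b = 8.45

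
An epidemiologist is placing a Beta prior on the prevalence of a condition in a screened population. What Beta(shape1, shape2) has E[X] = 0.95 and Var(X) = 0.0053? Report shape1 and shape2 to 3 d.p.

Let s = shape1+shape2. The Beta variance is μ(1−μ)/(s+1).
So s+1 = μ(1−μ)/σ² = (0.95×0.05)/0.0053 = 0.0475/0.0053 = 8.9623, giving s = 7.9623.
Then shape1 = μs = 0.95×7.9623 = 7.564 and shape2 = (1−μ)s = 0.05×7.9623 = 0.398.

shape1 = 7.564, shape2 = 0.398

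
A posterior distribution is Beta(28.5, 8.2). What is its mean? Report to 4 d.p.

The Beta mean is α/(α+β) = 28.5/(28.5+8.2) = 0.7766.

0.7766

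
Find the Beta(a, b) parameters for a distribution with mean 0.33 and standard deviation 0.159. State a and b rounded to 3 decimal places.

a = 2.556, b = 5.190

σ² = 0.159² = 0.025281.
With s = a+b, Var = μ(1−μ)/(s+1), so s+1 = (0.33×0.67)/0.025281 = 8.7457 and s = 7.7457.
a = μs = 2.556, b = (1−μ)s = 5.190.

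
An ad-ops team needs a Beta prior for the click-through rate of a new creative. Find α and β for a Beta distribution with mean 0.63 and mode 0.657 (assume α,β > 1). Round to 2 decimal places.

α = 7.33, β = 4.30

With s = α+β: μ = α/s and mode = (α−1)/(s−2). Eliminating α = μs,
μs − 1 = m(s−2) ⇒ s(μ−m) = 1−2m ⇒ s = -0.314/-0.027 = 11.6296.
So α = μs = 7.33, β = (1−μ)s = 4.30.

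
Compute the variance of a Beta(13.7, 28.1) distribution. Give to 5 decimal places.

0.00515

Var = αβ/[(α+β)²(α+β+1)] = (13.7×28.1)/(41.8²×42.8) = 384.97/74781.872 = 0.00515.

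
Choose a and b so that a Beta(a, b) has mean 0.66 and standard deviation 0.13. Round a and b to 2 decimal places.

First σ² = 0.0169. Setting a = μn, b = (1−μ)n with n = a+b,
μ(1−μ)/(n+1) = 0.0169 ⇒ n+1 = 0.2244/0.0169 = 13.2781 ⇒ n = 12.2781.
Hence a = 0.66×12.2781 = 8.10, b = 0.34×12.2781 = 4.17.

a = 8.10, b = 4.17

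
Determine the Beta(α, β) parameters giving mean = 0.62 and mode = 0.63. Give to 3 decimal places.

α = 16.120, β = 9.880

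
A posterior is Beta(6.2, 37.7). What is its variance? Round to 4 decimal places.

α+β = 43.9 and αβ = 233.74, so Var = αβ/[(α+β)²(α+β+1)] = 233.74/86531.729 = 0.0027.

0.0027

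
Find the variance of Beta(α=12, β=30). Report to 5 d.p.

0.00475

μ = 12/42 = 0.285714; Var = μ(1−μ)/(α+β+1) = 0.2040816/43 = 0.00475.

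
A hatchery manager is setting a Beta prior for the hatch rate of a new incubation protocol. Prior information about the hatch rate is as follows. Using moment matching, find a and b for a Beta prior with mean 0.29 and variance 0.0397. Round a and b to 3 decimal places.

a = 1.214, b = 2.972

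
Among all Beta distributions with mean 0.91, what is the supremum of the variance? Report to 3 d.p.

Var = μ(1−μ)/(α+β+1), which approaches μ(1−μ) as α+β → 0.
So the supremum is μ(1−μ) = 0.91×0.09 = 0.082.

0.082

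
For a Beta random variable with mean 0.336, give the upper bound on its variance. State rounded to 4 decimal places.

0.2231

For fixed mean μ the Beta variance is μ(1−μ)/(α+β+1), increasing as α+β decreases.
Its least upper bound (not attained) is μ(1−μ) = 0.336·0.664 = 0.2231.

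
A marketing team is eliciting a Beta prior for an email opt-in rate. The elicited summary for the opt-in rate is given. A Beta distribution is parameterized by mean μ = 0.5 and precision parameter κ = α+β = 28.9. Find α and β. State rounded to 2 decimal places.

α = μκ = 0.5×28.9 = 14.45 and β = (1−μ)κ = 0.5×28.9 = 14.45.

α = 14.45, β = 14.45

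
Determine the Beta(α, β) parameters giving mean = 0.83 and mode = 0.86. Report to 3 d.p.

Let s = α+β. Mean gives α = μs = 0.83s; mode gives (α−1)/(s−2) = 0.86.
Substituting: 0.83s − 1 = 0.86(s−2) = 0.86s − 1.72, so -0.03s = -0.72 and s = 24.0000.
Then α = 0.83×24.0000 = 19.920 and β = s−α = 4.080.

α = 19.920, β = 4.080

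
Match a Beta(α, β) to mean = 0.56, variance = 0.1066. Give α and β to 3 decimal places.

Let s = α+β. The Beta variance is μ(1−μ)/(s+1).
So s+1 = μ(1−μ)/σ² = (0.56×0.44)/0.1066 = 0.2464/0.1066 = 2.3114, giving s = 1.3114.
Then α = μs = 0.56×1.3114 = 0.734 and β = (1−μ)s = 0.44×1.3114 = 0.577.

α = 0.734, β = 0.577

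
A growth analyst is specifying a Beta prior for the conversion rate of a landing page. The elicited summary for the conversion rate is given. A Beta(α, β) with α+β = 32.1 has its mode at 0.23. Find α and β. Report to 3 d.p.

For α,β>1 the mode is (α−1)/(α+β−2), so α = mode·(κ−2)+1 = 0.23×30.1+1 = 7.923.
And β = (1−mode)·(κ−2)+1 = 0.77×30.1+1 = 24.177.

α = 7.923, β = 24.177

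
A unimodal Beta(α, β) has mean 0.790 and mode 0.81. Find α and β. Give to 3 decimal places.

With s = α+β: μ = α/s and mode = (α−1)/(s−2). Eliminating α = μs,
μs − 1 = m(s−2) ⇒ s(μ−m) = 1−2m ⇒ s = -0.62/-0.020 = 31.0000.
So α = μs = 24.490, β = (1−μ)s = 6.510.

α = 24.490, β = 6.510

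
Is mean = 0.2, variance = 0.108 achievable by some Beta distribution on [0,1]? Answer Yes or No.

The Beta variance bound is σ² < μ(1−μ).
Here μ(1−μ) = 0.2×0.8 = 0.16, and 0.108 < 0.16.

Yes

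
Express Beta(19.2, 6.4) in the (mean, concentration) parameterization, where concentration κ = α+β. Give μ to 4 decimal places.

κ = α+β = 19.2+6.4 = 25.6; μ = α/κ = 19.2/25.6 = 0.7500.

μ = 0.7500, κ = 25.6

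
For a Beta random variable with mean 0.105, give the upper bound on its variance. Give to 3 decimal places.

0.094

Var = μ(1−μ)/(α+β+1), which approaches μ(1−μ) as α+β → 0.
So the supremum is μ(1−μ) = 0.105×0.895 = 0.094.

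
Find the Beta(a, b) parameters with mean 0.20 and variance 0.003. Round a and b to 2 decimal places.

Write ν = a+b; then a = μν and Var = μ(1−μ)/(ν+1).
ν = μ(1−μ)/Var − 1 = 0.1600/0.003 − 1 = 52.3333.
a = 0.20·52.3333 = 10.47, b = 0.80·52.3333 = 41.87.

a = 10.47, b = 41.87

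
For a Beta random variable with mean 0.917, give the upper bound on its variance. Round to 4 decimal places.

0.0761

For fixed mean μ the Beta variance is μ(1−μ)/(α+β+1), increasing as α+β decreases.
Its least upper bound (not attained) is μ(1−μ) = 0.917·0.083 = 0.0761.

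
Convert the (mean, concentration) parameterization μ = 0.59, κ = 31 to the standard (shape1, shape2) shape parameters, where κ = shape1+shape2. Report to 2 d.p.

Split κ in proportion μ : (1−μ): shape1 = 0.59·31 = 18.29, shape2 = 31 − 18.29 = 12.71.

shape1 = 18.29, shape2 = 12.71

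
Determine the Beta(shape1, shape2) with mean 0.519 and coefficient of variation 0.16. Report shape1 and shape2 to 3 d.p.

σ = CV·μ = 0.16×0.519 = 0.08304, so σ² = 0.006896.
s+1 = μ(1−μ)/σ² = 0.249639/0.006896 = 36.2024, so s = shape1+shape2 = 35.2024.
shape1 = μs = 18.270, shape2 = (1−μ)s = 16.932.

shape1 = 18.270, shape2 = 16.932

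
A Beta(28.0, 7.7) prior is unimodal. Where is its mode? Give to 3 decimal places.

0.801

The density x^(α−1)(1−x)^(β−1) is maximised at (α−1)/(α+β−2) = 27.0/33.7 = 0.801.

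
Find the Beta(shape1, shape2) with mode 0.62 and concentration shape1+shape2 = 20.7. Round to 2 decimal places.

Since the density peak of Beta(shape1,shape2) is at (shape1−1)/(shape1+shape2−2),
shape1 = 1 + 0.62(20.7−2) = 12.59 and shape2 = 20.7 − 12.59 = 8.11.

shape1 = 12.59, shape2 = 8.11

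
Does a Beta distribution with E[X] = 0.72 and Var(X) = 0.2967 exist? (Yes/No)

A Beta with mean μ has variance μ(1−μ)/(α+β+1) < μ(1−μ).
Here μ(1−μ) = 0.72×0.28 = 0.2016, and 0.2967 ≥ 0.2016.

No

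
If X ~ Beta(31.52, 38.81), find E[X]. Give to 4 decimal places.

0.4482

E[X] = α/(α+β) = 31.52/70.33 = 0.4482.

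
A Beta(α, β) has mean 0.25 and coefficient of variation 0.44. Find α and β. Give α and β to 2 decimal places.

α = 3.62, β = 10.87

Var = (CV·μ)² = (0.44×0.25)² = 0.012100.
α+β = μ(1−μ)/Var − 1 = 0.1875/0.012100 − 1 = 14.4959.
Thus α = 0.25·14.4959 = 3.62 and β = 0.75·14.4959 = 10.87.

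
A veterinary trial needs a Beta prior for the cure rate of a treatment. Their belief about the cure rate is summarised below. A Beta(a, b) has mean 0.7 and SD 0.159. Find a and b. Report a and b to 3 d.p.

Variance = 0.159² = 0.025281. The moment-matching identity a+b = μ(1−μ)/Var − 1 gives
a+b = 0.21/0.025281 − 1 = 7.3066, so a = μ·7.3066 = 5.115 and b = (1−μ)·7.3066 = 2.192.

a = 5.115, b = 2.192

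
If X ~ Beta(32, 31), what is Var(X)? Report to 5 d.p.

α+β = 63 and αβ = 992, so Var = αβ/[(α+β)²(α+β+1)] = 992/254016 = 0.00391.

0.00391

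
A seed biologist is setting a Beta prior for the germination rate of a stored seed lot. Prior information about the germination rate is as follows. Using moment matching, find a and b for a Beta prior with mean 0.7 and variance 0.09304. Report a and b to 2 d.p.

Let s = a+b. The Beta variance is μ(1−μ)/(s+1).
So s+1 = μ(1−μ)/σ² = (0.7×0.3)/0.09304 = 0.21/0.09304 = 2.2571, giving s = 1.2571.
Then a = μs = 0.7×1.2571 = 0.88 and b = (1−μ)s = 0.3×1.2571 = 0.38.

a = 0.88, b = 0.38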